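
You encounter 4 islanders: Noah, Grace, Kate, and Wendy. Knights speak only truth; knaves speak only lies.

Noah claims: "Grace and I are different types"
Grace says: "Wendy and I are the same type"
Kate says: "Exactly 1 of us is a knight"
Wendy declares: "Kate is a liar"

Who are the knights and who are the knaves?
Noah is a knight.
Grace is a knave.
Kate is a knave.
Wendy is a knight.

Verification:
- Noah (knight) says "Grace and I are different types" - this is TRUE because Noah is a knight and Grace is a knave.
- Grace (knave) says "Wendy and I are the same type" - this is FALSE (a lie) because Grace is a knave and Wendy is a knight.
- Kate (knave) says "Exactly 1 of us is a knight" - this is FALSE (a lie) because there are 2 knights.
- Wendy (knight) says "Kate is a liar" - this is TRUE because Kate is a knave.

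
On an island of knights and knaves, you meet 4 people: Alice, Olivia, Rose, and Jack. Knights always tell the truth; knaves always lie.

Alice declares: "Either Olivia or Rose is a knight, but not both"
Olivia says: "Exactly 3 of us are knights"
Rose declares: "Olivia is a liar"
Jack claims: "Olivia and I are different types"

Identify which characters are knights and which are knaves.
Alice is a knight.
Olivia is a knave.
Rose is a knight.
Jack is a knave.

Verification:
- Alice (knight) says "Either Olivia or Rose is a knight, but not both" - this is TRUE because Olivia is a knave and Rose is a knight.
- Olivia (knave) says "Exactly 3 of us are knights" - this is FALSE (a lie) because there are 2 knights.
- Rose (knight) says "Olivia is a liar" - this is TRUE because Olivia is a knave.
- Jack (knave) says "Olivia and I are different types" - this is FALSE (a lie) because Jack is a knave and Olivia is a knave.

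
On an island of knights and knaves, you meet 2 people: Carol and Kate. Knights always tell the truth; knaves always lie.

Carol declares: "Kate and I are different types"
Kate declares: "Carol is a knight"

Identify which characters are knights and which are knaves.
Carol is a knave.
Kate is a knave.

Verification:
- Carol (knave) says "Kate and I are different types" - this is FALSE (a lie) because Carol is a knave and Kate is a knave.
- Kate (knave) says "Carol is a knight" - this is FALSE (a lie) because Carol is a knave.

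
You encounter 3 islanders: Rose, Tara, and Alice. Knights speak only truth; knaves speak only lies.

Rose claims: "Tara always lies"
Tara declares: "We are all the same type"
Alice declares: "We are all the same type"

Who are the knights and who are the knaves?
Rose is a knight.
Tara is a knave.
Alice is a knave.

Verification:
- Rose (knight) says "Tara always lies" - this is TRUE because Tara is a knave.
- Tara (knave) says "We are all the same type" - this is FALSE (a lie) because Rose is a knight and Tara and Alice are knaves.
- Alice (knave) says "We are all the same type" - this is FALSE (a lie) because Rose is a knight and Tara and Alice are knaves.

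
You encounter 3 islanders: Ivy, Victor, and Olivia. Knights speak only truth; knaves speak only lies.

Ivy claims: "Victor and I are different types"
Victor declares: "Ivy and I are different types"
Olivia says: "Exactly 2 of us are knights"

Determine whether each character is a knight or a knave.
Ivy is a knave.
Victor is a knave.
Olivia is a knave.

Verification:
- Ivy (knave) says "Victor and I are different types" - this is FALSE (a lie) because Ivy is a knave and Victor is a knave.
- Victor (knave) says "Ivy and I are different types" - this is FALSE (a lie) because Victor is a knave and Ivy is a knave.
- Olivia (knave) says "Exactly 2 of us are knights" - this is FALSE (a lie) because there are 0 knights.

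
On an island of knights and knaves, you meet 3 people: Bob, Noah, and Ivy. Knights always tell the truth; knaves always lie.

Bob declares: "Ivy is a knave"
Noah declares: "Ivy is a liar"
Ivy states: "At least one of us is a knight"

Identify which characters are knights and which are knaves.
Bob is a knave.
Noah is a knave.
Ivy is a knight.

Verification:
- Bob (knave) says "Ivy is a knave" - this is FALSE (a lie) because Ivy is a knight.
- Noah (knave) says "Ivy is a liar" - this is FALSE (a lie) because Ivy is a knight.
- Ivy (knight) says "At least one of us is a knight" - this is TRUE because Ivy is a knight.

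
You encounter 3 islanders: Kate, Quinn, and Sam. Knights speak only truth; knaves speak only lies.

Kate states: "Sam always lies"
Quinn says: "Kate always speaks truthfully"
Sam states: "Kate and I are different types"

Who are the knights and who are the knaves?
Kate is a knave.
Quinn is a knave.
Sam is a knight.

Verification:
- Kate (knave) says "Sam always lies" - this is FALSE (a lie) because Sam is a knight.
- Quinn (knave) says "Kate always speaks truthfully" - this is FALSE (a lie) because Kate is a knave.
- Sam (knight) says "Kate and I are different types" - this is TRUE because Sam is a knight and Kate is a knave.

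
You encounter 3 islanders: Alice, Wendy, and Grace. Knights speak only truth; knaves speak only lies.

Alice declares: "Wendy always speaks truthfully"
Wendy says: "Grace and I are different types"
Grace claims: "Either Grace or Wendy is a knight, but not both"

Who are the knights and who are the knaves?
Alice is a knave.
Wendy is a knave.
Grace is a knave.

Verification:
- Alice (knave) says "Wendy always speaks truthfully" - this is FALSE (a lie) because Wendy is a knave.
- Wendy (knave) says "Grace and I are different types" - this is FALSE (a lie) because Wendy is a knave and Grace is a knave.
- Grace (knave) says "Either Grace or Wendy is a knight, but not both" - this is FALSE (a lie) because Grace is a knave and Wendy is a knave.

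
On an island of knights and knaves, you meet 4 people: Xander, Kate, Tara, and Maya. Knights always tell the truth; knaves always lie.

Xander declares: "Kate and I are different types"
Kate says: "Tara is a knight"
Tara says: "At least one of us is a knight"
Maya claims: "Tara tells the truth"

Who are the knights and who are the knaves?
Xander is a knave.
Kate is a knave.
Tara is a knave.
Maya is a knave.

Verification:
- Xander (knave) says "Kate and I are different types" - this is FALSE (a lie) because Xander is a knave and Kate is a knave.
- Kate (knave) says "Tara is a knight" - this is FALSE (a lie) because Tara is a knave.
- Tara (knave) says "At least one of us is a knight" - this is FALSE (a lie) because no one is a knight.
- Maya (knave) says "Tara tells the truth" - this is FALSE (a lie) because Tara is a knave.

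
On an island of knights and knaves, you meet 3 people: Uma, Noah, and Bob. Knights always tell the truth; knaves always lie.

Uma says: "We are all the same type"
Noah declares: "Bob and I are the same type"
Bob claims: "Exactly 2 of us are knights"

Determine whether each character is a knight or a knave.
Uma is a knave.
Noah is a knight.
Bob is a knight.

Verification:
- Uma (knave) says "We are all the same type" - this is FALSE (a lie) because Noah and Bob are knights and Uma is a knave.
- Noah (knight) says "Bob and I are the same type" - this is TRUE because Noah is a knight and Bob is a knight.
- Bob (knight) says "Exactly 2 of us are knights" - this is TRUE because there are 2 knights.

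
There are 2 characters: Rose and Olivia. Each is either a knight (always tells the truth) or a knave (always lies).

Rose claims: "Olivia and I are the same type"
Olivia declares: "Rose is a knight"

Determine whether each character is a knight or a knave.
Rose is a knight.
Olivia is a knight.

Verification:
- Rose (knight) says "Olivia and I are the same type" - this is TRUE because Rose is a knight and Olivia is a knight.
- Olivia (knight) says "Rose is a knight" - this is TRUE because Rose is a knight.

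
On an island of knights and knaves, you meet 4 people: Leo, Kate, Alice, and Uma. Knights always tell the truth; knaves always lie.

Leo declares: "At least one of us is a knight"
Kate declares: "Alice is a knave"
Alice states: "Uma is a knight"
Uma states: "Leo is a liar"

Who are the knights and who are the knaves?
Leo is a knight.
Kate is a knight.
Alice is a knave.
Uma is a knave.

Verification:
- Leo (knight) says "At least one of us is a knight" - this is TRUE because Leo and Kate are knights.
- Kate (knight) says "Alice is a knave" - this is TRUE because Alice is a knave.
- Alice (knave) says "Uma is a knight" - this is FALSE (a lie) because Uma is a knave.
- Uma (knave) says "Leo is a liar" - this is FALSE (a lie) because Leo is a knight.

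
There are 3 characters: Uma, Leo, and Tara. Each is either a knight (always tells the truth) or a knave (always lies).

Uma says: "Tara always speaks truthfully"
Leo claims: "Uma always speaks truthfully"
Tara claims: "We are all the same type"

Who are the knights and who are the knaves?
Uma is a knight.
Leo is a knight.
Tara is a knight.

Verification:
- Uma (knight) says "Tara always speaks truthfully" - this is TRUE because Tara is a knight.
- Leo (knight) says "Uma always speaks truthfully" - this is TRUE because Uma is a knight.
- Tara (knight) says "We are all the same type" - this is TRUE because Uma, Leo, and Tara are knights.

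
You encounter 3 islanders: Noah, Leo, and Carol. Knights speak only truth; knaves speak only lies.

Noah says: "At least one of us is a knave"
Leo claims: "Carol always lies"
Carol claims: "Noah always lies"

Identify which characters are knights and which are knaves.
Noah is a knight.
Leo is a knight.
Carol is a knave.

Verification:
- Noah (knight) says "At least one of us is a knave" - this is TRUE because Carol is a knave.
- Leo (knight) says "Carol always lies" - this is TRUE because Carol is a knave.
- Carol (knave) says "Noah always lies" - this is FALSE (a lie) because Noah is a knight.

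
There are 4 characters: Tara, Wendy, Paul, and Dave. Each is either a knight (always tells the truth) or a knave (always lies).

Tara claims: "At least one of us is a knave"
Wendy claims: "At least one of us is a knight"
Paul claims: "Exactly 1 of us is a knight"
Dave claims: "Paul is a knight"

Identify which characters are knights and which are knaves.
Tara is a knight.
Wendy is a knight.
Paul is a knave.
Dave is a knave.

Verification:
- Tara (knight) says "At least one of us is a knave" - this is TRUE because Paul and Dave are knaves.
- Wendy (knight) says "At least one of us is a knight" - this is TRUE because Tara and Wendy are knights.
- Paul (knave) says "Exactly 1 of us is a knight" - this is FALSE (a lie) because there are 2 knights.
- Dave (knave) says "Paul is a knight" - this is FALSE (a lie) because Paul is a knave.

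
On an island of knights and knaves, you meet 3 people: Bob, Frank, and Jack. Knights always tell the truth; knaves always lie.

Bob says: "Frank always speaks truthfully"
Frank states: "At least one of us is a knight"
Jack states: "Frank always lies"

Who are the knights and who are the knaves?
Bob is a knight.
Frank is a knight.
Jack is a knave.

Verification:
- Bob (knight) says "Frank always speaks truthfully" - this is TRUE because Frank is a knight.
- Frank (knight) says "At least one of us is a knight" - this is TRUE because Bob and Frank are knights.
- Jack (knave) says "Frank always lies" - this is FALSE (a lie) because Frank is a knight.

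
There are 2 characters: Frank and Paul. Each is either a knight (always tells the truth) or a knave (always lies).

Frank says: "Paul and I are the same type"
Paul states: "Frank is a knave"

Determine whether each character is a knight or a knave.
Frank is a knave.
Paul is a knight.

Verification:
- Frank (knave) says "Paul and I are the same type" - this is FALSE (a lie) because Frank is a knave and Paul is a knight.
- Paul (knight) says "Frank is a knave" - this is TRUE because Frank is a knave.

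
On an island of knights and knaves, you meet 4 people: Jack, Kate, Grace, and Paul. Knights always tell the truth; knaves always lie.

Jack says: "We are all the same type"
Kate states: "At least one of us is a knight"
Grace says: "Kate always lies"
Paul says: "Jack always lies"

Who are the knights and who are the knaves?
Jack is a knave.
Kate is a knight.
Grace is a knave.
Paul is a knight.

Verification:
- Jack (knave) says "We are all the same type" - this is FALSE (a lie) because Kate and Paul are knights and Jack and Grace are knaves.
- Kate (knight) says "At least one of us is a knight" - this is TRUE because Kate and Paul are knights.
- Grace (knave) says "Kate always lies" - this is FALSE (a lie) because Kate is a knight.
- Paul (knight) says "Jack always lies" - this is TRUE because Jack is a knave.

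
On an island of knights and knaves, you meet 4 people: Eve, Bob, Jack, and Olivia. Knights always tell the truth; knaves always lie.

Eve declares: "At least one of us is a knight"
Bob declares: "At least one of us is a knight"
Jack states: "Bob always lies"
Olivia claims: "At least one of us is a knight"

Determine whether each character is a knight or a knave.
Eve is a knight.
Bob is a knight.
Jack is a knave.
Olivia is a knight.

Verification:
- Eve (knight) says "At least one of us is a knight" - this is TRUE because Eve, Bob, and Olivia are knights.
- Bob (knight) says "At least one of us is a knight" - this is TRUE because Eve, Bob, and Olivia are knights.
- Jack (knave) says "Bob always lies" - this is FALSE (a lie) because Bob is a knight.
- Olivia (knight) says "At least one of us is a knight" - this is TRUE because Eve, Bob, and Olivia are knights.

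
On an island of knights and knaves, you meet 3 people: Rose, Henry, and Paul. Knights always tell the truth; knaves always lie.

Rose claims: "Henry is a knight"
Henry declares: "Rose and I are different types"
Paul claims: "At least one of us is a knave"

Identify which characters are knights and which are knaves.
Rose is a knave.
Henry is a knave.
Paul is a knight.

Verification:
- Rose (knave) says "Henry is a knight" - this is FALSE (a lie) because Henry is a knave.
- Henry (knave) says "Rose and I are different types" - this is FALSE (a lie) because Henry is a knave and Rose is a knave.
- Paul (knight) says "At least one of us is a knave" - this is TRUE because Rose and Henry are knaves.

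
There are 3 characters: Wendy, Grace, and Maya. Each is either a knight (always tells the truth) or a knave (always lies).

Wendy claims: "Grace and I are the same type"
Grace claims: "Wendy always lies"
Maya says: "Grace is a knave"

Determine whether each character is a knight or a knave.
Wendy is a knave.
Grace is a knight.
Maya is a knave.

Verification:
- Wendy (knave) says "Grace and I are the same type" - this is FALSE (a lie) because Wendy is a knave and Grace is a knight.
- Grace (knight) says "Wendy always lies" - this is TRUE because Wendy is a knave.
- Maya (knave) says "Grace is a knave" - this is FALSE (a lie) because Grace is a knight.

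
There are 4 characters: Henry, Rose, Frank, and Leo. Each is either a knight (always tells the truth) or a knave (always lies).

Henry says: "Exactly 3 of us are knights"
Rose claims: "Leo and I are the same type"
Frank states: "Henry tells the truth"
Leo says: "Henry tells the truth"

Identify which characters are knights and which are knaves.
Henry is a knight.
Rose is a knave.
Frank is a knight.
Leo is a knight.

Verification:
- Henry (knight) says "Exactly 3 of us are knights" - this is TRUE because there are 3 knights.
- Rose (knave) says "Leo and I are the same type" - this is FALSE (a lie) because Rose is a knave and Leo is a knight.
- Frank (knight) says "Henry tells the truth" - this is TRUE because Henry is a knight.
- Leo (knight) says "Henry tells the truth" - this is TRUE because Henry is a knight.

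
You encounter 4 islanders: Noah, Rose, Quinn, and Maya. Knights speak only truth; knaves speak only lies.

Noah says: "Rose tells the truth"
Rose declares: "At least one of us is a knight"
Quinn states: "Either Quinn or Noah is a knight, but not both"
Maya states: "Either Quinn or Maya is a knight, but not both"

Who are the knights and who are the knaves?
Noah is a knave.
Rose is a knave.
Quinn is a knave.
Maya is a knave.

Verification:
- Noah (knave) says "Rose tells the truth" - this is FALSE (a lie) because Rose is a knave.
- Rose (knave) says "At least one of us is a knight" - this is FALSE (a lie) because no one is a knight.
- Quinn (knave) says "Either Quinn or Noah is a knight, but not both" - this is FALSE (a lie) because Quinn is a knave and Noah is a knave.
- Maya (knave) says "Either Quinn or Maya is a knight, but not both" - this is FALSE (a lie) because Quinn is a knave and Maya is a knave.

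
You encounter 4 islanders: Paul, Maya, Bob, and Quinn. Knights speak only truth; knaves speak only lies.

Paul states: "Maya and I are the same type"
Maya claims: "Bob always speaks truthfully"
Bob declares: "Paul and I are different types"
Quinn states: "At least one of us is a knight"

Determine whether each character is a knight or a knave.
Paul is a knave.
Maya is a knight.
Bob is a knight.
Quinn is a knight.

Verification:
- Paul (knave) says "Maya and I are the same type" - this is FALSE (a lie) because Paul is a knave and Maya is a knight.
- Maya (knight) says "Bob always speaks truthfully" - this is TRUE because Bob is a knight.
- Bob (knight) says "Paul and I are different types" - this is TRUE because Bob is a knight and Paul is a knave.
- Quinn (knight) says "At least one of us is a knight" - this is TRUE because Maya, Bob, and Quinn are knights.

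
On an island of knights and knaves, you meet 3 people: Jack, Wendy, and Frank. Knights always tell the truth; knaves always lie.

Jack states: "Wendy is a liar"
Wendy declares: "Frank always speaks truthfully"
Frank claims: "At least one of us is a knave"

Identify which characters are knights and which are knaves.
Jack is a knave.
Wendy is a knight.
Frank is a knight.

Verification:
- Jack (knave) says "Wendy is a liar" - this is FALSE (a lie) because Wendy is a knight.
- Wendy (knight) says "Frank always speaks truthfully" - this is TRUE because Frank is a knight.
- Frank (knight) says "At least one of us is a knave" - this is TRUE because Jack is a knave.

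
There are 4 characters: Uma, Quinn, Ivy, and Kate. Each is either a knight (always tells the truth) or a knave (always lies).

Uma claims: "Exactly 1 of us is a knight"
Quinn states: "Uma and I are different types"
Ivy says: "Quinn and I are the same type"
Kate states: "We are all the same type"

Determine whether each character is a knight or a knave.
Uma is a knave.
Quinn is a knight.
Ivy is a knight.
Kate is a knave.

Verification:
- Uma (knave) says "Exactly 1 of us is a knight" - this is FALSE (a lie) because there are 2 knights.
- Quinn (knight) says "Uma and I are different types" - this is TRUE because Quinn is a knight and Uma is a knave.
- Ivy (knight) says "Quinn and I are the same type" - this is TRUE because Ivy is a knight and Quinn is a knight.
- Kate (knave) says "We are all the same type" - this is FALSE (a lie) because Quinn and Ivy are knights and Uma and Kate are knaves.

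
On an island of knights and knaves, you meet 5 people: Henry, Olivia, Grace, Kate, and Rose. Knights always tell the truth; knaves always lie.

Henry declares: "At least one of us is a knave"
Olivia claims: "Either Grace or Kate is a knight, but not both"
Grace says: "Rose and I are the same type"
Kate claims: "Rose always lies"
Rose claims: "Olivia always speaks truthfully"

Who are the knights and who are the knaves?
Henry is a knight.
Olivia is a knight.
Grace is a knight.
Kate is a knave.
Rose is a knight.

Verification:
- Henry (knight) says "At least one of us is a knave" - this is TRUE because Kate is a knave.
- Olivia (knight) says "Either Grace or Kate is a knight, but not both" - this is TRUE because Grace is a knight and Kate is a knave.
- Grace (knight) says "Rose and I are the same type" - this is TRUE because Grace is a knight and Rose is a knight.
- Kate (knave) says "Rose always lies" - this is FALSE (a lie) because Rose is a knight.
- Rose (knight) says "Olivia always speaks truthfully" - this is TRUE because Olivia is a knight.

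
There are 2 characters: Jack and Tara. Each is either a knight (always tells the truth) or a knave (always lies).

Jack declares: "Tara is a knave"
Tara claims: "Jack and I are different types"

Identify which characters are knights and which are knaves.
Jack is a knave.
Tara is a knight.

Verification:
- Jack (knave) says "Tara is a knave" - this is FALSE (a lie) because Tara is a knight.
- Tara (knight) says "Jack and I are different types" - this is TRUE because Tara is a knight and Jack is a knave.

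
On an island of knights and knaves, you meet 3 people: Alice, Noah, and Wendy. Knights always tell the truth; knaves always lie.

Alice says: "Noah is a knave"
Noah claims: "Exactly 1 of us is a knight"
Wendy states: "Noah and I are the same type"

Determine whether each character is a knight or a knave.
Alice is a knave.
Noah is a knight.
Wendy is a knave.

Verification:
- Alice (knave) says "Noah is a knave" - this is FALSE (a lie) because Noah is a knight.
- Noah (knight) says "Exactly 1 of us is a knight" - this is TRUE because there are 1 knights.
- Wendy (knave) says "Noah and I are the same type" - this is FALSE (a lie) because Wendy is a knave and Noah is a knight.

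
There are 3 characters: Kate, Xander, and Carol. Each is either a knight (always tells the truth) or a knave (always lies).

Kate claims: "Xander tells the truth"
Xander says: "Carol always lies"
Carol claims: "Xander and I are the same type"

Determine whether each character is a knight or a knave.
Kate is a knight.
Xander is a knight.
Carol is a knave.

Verification:
- Kate (knight) says "Xander tells the truth" - this is TRUE because Xander is a knight.
- Xander (knight) says "Carol always lies" - this is TRUE because Carol is a knave.
- Carol (knave) says "Xander and I are the same type" - this is FALSE (a lie) because Carol is a knave and Xander is a knight.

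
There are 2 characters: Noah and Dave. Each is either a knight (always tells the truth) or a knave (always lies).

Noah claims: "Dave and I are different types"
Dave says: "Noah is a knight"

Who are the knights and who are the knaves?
Noah is a knave.
Dave is a knave.

Verification:
- Noah (knave) says "Dave and I are different types" - this is FALSE (a lie) because Noah is a knave and Dave is a knave.
- Dave (knave) says "Noah is a knight" - this is FALSE (a lie) because Noah is a knave.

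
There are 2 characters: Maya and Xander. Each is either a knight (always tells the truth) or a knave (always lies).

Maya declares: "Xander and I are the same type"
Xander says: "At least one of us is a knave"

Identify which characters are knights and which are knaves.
Maya is a knave.
Xander is a knight.

Verification:
- Maya (knave) says "Xander and I are the same type" - this is FALSE (a lie) because Maya is a knave and Xander is a knight.
- Xander (knight) says "At least one of us is a knave" - this is TRUE because Maya is a knave.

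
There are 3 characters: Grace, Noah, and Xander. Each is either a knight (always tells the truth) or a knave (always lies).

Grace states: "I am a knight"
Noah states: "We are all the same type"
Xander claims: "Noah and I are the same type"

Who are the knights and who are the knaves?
Grace is a knight.
Noah is a knight.
Xander is a knight.

Verification:
- Grace (knight) says "I am a knight" - this is TRUE because Grace is a knight.
- Noah (knight) says "We are all the same type" - this is TRUE because Grace, Noah, and Xander are knights.
- Xander (knight) says "Noah and I are the same type" - this is TRUE because Xander is a knight and Noah is a knight.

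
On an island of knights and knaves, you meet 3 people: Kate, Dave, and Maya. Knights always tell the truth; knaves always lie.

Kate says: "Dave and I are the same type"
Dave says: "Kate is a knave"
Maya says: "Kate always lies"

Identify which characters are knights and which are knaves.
Kate is a knave.
Dave is a knight.
Maya is a knight.

Verification:
- Kate (knave) says "Dave and I are the same type" - this is FALSE (a lie) because Kate is a knave and Dave is a knight.
- Dave (knight) says "Kate is a knave" - this is TRUE because Kate is a knave.
- Maya (knight) says "Kate always lies" - this is TRUE because Kate is a knave.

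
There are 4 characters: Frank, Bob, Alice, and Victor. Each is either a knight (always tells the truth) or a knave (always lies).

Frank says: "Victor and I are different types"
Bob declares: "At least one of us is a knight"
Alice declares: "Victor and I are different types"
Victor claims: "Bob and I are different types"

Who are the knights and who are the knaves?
Frank is a knave.
Bob is a knave.
Alice is a knave.
Victor is a knave.

Verification:
- Frank (knave) says "Victor and I are different types" - this is FALSE (a lie) because Frank is a knave and Victor is a knave.
- Bob (knave) says "At least one of us is a knight" - this is FALSE (a lie) because no one is a knight.
- Alice (knave) says "Victor and I are different types" - this is FALSE (a lie) because Alice is a knave and Victor is a knave.
- Victor (knave) says "Bob and I are different types" - this is FALSE (a lie) because Victor is a knave and Bob is a knave.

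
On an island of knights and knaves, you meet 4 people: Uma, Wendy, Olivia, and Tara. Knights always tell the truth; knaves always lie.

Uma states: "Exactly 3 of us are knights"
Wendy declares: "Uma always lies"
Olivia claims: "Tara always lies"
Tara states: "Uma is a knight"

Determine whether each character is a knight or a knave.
Uma is a knave.
Wendy is a knight.
Olivia is a knight.
Tara is a knave.

Verification:
- Uma (knave) says "Exactly 3 of us are knights" - this is FALSE (a lie) because there are 2 knights.
- Wendy (knight) says "Uma always lies" - this is TRUE because Uma is a knave.
- Olivia (knight) says "Tara always lies" - this is TRUE because Tara is a knave.
- Tara (knave) says "Uma is a knight" - this is FALSE (a lie) because Uma is a knave.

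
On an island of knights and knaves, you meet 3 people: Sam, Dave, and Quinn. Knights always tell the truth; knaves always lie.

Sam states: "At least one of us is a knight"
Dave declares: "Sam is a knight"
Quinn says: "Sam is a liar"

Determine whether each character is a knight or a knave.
Sam is a knight.
Dave is a knight.
Quinn is a knave.

Verification:
- Sam (knight) says "At least one of us is a knight" - this is TRUE because Sam and Dave are knights.
- Dave (knight) says "Sam is a knight" - this is TRUE because Sam is a knight.
- Quinn (knave) says "Sam is a liar" - this is FALSE (a lie) because Sam is a knight.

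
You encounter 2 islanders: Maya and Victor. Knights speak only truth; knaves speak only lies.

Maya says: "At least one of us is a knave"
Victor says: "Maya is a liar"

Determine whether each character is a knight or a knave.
Maya is a knight.
Victor is a knave.

Verification:
- Maya (knight) says "At least one of us is a knave" - this is TRUE because Victor is a knave.
- Victor (knave) says "Maya is a liar" - this is FALSE (a lie) because Maya is a knight.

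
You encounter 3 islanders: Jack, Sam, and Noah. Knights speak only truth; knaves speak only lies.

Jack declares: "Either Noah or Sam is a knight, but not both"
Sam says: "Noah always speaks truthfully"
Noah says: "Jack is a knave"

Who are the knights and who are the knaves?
Jack is a knave.
Sam is a knight.
Noah is a knight.

Verification:
- Jack (knave) says "Either Noah or Sam is a knight, but not both" - this is FALSE (a lie) because Noah is a knight and Sam is a knight.
- Sam (knight) says "Noah always speaks truthfully" - this is TRUE because Noah is a knight.
- Noah (knight) says "Jack is a knave" - this is TRUE because Jack is a knave.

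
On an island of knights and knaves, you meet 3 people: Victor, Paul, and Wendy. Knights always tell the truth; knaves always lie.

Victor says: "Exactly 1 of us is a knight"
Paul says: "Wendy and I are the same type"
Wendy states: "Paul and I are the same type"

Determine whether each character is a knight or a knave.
Victor is a knave.
Paul is a knight.
Wendy is a knight.

Verification:
- Victor (knave) says "Exactly 1 of us is a knight" - this is FALSE (a lie) because there are 2 knights.
- Paul (knight) says "Wendy and I are the same type" - this is TRUE because Paul is a knight and Wendy is a knight.
- Wendy (knight) says "Paul and I are the same type" - this is TRUE because Wendy is a knight and Paul is a knight.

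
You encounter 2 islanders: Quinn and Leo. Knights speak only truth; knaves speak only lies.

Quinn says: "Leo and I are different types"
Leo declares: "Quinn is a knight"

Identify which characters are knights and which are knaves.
Quinn is a knave.
Leo is a knave.

Verification:
- Quinn (knave) says "Leo and I are different types" - this is FALSE (a lie) because Quinn is a knave and Leo is a knave.
- Leo (knave) says "Quinn is a knight" - this is FALSE (a lie) because Quinn is a knave.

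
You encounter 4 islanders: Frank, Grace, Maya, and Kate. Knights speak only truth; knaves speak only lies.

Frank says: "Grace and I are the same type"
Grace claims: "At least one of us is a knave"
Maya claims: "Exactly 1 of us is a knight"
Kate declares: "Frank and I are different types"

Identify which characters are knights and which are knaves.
Frank is a knave.
Grace is a knight.
Maya is a knave.
Kate is a knight.

Verification:
- Frank (knave) says "Grace and I are the same type" - this is FALSE (a lie) because Frank is a knave and Grace is a knight.
- Grace (knight) says "At least one of us is a knave" - this is TRUE because Frank and Maya are knaves.
- Maya (knave) says "Exactly 1 of us is a knight" - this is FALSE (a lie) because there are 2 knights.
- Kate (knight) says "Frank and I are different types" - this is TRUE because Kate is a knight and Frank is a knave.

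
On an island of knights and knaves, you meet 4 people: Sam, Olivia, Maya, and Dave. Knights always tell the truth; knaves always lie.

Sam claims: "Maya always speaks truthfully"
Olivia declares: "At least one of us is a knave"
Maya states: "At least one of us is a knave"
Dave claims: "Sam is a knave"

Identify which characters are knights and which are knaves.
Sam is a knight.
Olivia is a knight.
Maya is a knight.
Dave is a knave.

Verification:
- Sam (knight) says "Maya always speaks truthfully" - this is TRUE because Maya is a knight.
- Olivia (knight) says "At least one of us is a knave" - this is TRUE because Dave is a knave.
- Maya (knight) says "At least one of us is a knave" - this is TRUE because Dave is a knave.
- Dave (knave) says "Sam is a knave" - this is FALSE (a lie) because Sam is a knight.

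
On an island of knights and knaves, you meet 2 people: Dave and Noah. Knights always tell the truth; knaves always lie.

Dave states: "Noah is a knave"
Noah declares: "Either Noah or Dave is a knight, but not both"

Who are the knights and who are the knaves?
Dave is a knave.
Noah is a knight.

Verification:
- Dave (knave) says "Noah is a knave" - this is FALSE (a lie) because Noah is a knight.
- Noah (knight) says "Either Noah or Dave is a knight, but not both" - this is TRUE because Noah is a knight and Dave is a knave.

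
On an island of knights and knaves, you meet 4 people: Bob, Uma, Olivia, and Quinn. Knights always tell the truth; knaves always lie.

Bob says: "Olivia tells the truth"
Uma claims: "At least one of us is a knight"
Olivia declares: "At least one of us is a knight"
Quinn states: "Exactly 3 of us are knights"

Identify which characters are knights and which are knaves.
Bob is a knave.
Uma is a knave.
Olivia is a knave.
Quinn is a knave.

Verification:
- Bob (knave) says "Olivia tells the truth" - this is FALSE (a lie) because Olivia is a knave.
- Uma (knave) says "At least one of us is a knight" - this is FALSE (a lie) because no one is a knight.
- Olivia (knave) says "At least one of us is a knight" - this is FALSE (a lie) because no one is a knight.
- Quinn (knave) says "Exactly 3 of us are knights" - this is FALSE (a lie) because there are 0 knights.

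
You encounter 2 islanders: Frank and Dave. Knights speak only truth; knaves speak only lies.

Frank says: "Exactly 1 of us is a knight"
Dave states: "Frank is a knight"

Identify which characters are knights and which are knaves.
Frank is a knave.
Dave is a knave.

Verification:
- Frank (knave) says "Exactly 1 of us is a knight" - this is FALSE (a lie) because there are 0 knights.
- Dave (knave) says "Frank is a knight" - this is FALSE (a lie) because Frank is a knave.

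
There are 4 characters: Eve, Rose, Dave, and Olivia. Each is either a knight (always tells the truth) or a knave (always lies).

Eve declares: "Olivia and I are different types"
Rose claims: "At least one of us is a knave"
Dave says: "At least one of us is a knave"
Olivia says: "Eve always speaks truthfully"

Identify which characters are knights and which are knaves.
Eve is a knave.
Rose is a knight.
Dave is a knight.
Olivia is a knave.

Verification:
- Eve (knave) says "Olivia and I are different types" - this is FALSE (a lie) because Eve is a knave and Olivia is a knave.
- Rose (knight) says "At least one of us is a knave" - this is TRUE because Eve and Olivia are knaves.
- Dave (knight) says "At least one of us is a knave" - this is TRUE because Eve and Olivia are knaves.
- Olivia (knave) says "Eve always speaks truthfully" - this is FALSE (a lie) because Eve is a knave.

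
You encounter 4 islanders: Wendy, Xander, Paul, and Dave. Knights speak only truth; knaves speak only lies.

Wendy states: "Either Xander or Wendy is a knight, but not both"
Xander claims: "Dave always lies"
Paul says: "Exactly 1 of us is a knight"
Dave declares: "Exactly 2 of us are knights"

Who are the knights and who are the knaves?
Wendy is a knight.
Xander is a knave.
Paul is a knave.
Dave is a knight.

Verification:
- Wendy (knight) says "Either Xander or Wendy is a knight, but not both" - this is TRUE because Xander is a knave and Wendy is a knight.
- Xander (knave) says "Dave always lies" - this is FALSE (a lie) because Dave is a knight.
- Paul (knave) says "Exactly 1 of us is a knight" - this is FALSE (a lie) because there are 2 knights.
- Dave (knight) says "Exactly 2 of us are knights" - this is TRUE because there are 2 knights.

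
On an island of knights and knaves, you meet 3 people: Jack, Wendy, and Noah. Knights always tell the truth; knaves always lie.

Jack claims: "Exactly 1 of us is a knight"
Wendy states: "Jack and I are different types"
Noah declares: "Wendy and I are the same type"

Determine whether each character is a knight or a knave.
Jack is a knave.
Wendy is a knight.
Noah is a knight.

Verification:
- Jack (knave) says "Exactly 1 of us is a knight" - this is FALSE (a lie) because there are 2 knights.
- Wendy (knight) says "Jack and I are different types" - this is TRUE because Wendy is a knight and Jack is a knave.
- Noah (knight) says "Wendy and I are the same type" - this is TRUE because Noah is a knight and Wendy is a knight.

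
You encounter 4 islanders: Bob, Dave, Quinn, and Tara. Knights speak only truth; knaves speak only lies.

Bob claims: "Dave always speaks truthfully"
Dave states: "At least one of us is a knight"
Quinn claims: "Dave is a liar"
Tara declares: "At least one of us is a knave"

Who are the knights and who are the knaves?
Bob is a knight.
Dave is a knight.
Quinn is a knave.
Tara is a knight.

Verification:
- Bob (knight) says "Dave always speaks truthfully" - this is TRUE because Dave is a knight.
- Dave (knight) says "At least one of us is a knight" - this is TRUE because Bob, Dave, and Tara are knights.
- Quinn (knave) says "Dave is a liar" - this is FALSE (a lie) because Dave is a knight.
- Tara (knight) says "At least one of us is a knave" - this is TRUE because Quinn is a knave.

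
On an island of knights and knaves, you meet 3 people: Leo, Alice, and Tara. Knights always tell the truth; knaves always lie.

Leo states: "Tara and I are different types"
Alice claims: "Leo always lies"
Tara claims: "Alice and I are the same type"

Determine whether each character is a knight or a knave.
Leo is a knave.
Alice is a knight.
Tara is a knave.

Verification:
- Leo (knave) says "Tara and I are different types" - this is FALSE (a lie) because Leo is a knave and Tara is a knave.
- Alice (knight) says "Leo always lies" - this is TRUE because Leo is a knave.
- Tara (knave) says "Alice and I are the same type" - this is FALSE (a lie) because Tara is a knave and Alice is a knight.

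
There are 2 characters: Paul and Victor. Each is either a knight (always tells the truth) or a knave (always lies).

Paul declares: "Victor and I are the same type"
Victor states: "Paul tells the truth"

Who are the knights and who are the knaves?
Paul is a knight.
Victor is a knight.

Verification:
- Paul (knight) says "Victor and I are the same type" - this is TRUE because Paul is a knight and Victor is a knight.
- Victor (knight) says "Paul tells the truth" - this is TRUE because Paul is a knight.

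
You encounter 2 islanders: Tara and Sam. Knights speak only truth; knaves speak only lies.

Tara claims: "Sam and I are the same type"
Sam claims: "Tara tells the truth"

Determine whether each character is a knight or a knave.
Tara is a knight.
Sam is a knight.

Verification:
- Tara (knight) says "Sam and I are the same type" - this is TRUE because Tara is a knight and Sam is a knight.
- Sam (knight) says "Tara tells the truth" - this is TRUE because Tara is a knight.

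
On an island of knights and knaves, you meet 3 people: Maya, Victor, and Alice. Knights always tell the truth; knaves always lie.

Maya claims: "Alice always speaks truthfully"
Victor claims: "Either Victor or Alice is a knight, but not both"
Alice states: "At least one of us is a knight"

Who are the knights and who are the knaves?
Maya is a knave.
Victor is a knave.
Alice is a knave.

Verification:
- Maya (knave) says "Alice always speaks truthfully" - this is FALSE (a lie) because Alice is a knave.
- Victor (knave) says "Either Victor or Alice is a knight, but not both" - this is FALSE (a lie) because Victor is a knave and Alice is a knave.
- Alice (knave) says "At least one of us is a knight" - this is FALSE (a lie) because no one is a knight.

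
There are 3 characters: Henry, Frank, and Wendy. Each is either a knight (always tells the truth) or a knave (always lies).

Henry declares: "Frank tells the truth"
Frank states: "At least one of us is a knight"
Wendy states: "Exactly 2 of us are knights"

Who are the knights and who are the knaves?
Henry is a knave.
Frank is a knave.
Wendy is a knave.

Verification:
- Henry (knave) says "Frank tells the truth" - this is FALSE (a lie) because Frank is a knave.
- Frank (knave) says "At least one of us is a knight" - this is FALSE (a lie) because no one is a knight.
- Wendy (knave) says "Exactly 2 of us are knights" - this is FALSE (a lie) because there are 0 knights.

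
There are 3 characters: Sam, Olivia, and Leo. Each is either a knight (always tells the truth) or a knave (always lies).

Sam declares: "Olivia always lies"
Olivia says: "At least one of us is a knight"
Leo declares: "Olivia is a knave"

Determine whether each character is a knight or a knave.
Sam is a knave.
Olivia is a knight.
Leo is a knave.

Verification:
- Sam (knave) says "Olivia always lies" - this is FALSE (a lie) because Olivia is a knight.
- Olivia (knight) says "At least one of us is a knight" - this is TRUE because Olivia is a knight.
- Leo (knave) says "Olivia is a knave" - this is FALSE (a lie) because Olivia is a knight.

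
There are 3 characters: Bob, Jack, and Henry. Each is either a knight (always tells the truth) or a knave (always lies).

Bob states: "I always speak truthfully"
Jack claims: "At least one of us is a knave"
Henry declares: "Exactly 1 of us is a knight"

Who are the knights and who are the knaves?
Bob is a knight.
Jack is a knight.
Henry is a knave.

Verification:
- Bob (knight) says "I always speak truthfully" - this is TRUE because Bob is a knight.
- Jack (knight) says "At least one of us is a knave" - this is TRUE because Henry is a knave.
- Henry (knave) says "Exactly 1 of us is a knight" - this is FALSE (a lie) because there are 2 knights.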